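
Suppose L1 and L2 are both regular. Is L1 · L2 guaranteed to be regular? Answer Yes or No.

If R₁ and R₂ are regular expressions for the two languages then R₁R₂ denotes L₁L₂; on automata, add ε-moves from every accepting state of an NFA for L₁ to the start state of an NFA for L₂ and keep only the second machine's accepting states.
So the regular languages are closed under concatenation.

Yes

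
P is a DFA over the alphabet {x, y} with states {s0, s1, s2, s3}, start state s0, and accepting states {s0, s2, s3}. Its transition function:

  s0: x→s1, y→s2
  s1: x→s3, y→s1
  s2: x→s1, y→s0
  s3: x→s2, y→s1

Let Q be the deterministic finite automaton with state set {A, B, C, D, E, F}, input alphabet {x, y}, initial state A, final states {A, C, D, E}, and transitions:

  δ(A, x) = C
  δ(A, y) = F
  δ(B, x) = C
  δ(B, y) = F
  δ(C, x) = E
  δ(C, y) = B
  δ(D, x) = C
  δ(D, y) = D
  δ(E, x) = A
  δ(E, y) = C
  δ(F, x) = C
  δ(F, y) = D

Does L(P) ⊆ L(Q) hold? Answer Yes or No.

No

The string y is in L(P) but not in L(Q).
So L(P) ⊄ L(Q).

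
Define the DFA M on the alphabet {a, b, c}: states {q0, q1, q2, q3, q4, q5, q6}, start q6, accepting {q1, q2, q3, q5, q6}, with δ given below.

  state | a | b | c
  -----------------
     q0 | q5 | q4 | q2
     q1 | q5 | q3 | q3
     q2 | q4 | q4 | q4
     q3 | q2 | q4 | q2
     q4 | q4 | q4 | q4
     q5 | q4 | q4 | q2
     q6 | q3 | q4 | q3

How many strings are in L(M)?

7

The useful subgraph on states {q2, q3, q6} is acyclic, so L(M) is finite; the longest accepting path visits 3 useful states, giving maximum string length 2.
Counting accepting paths from q6 by length: 1 of length 0, 2 of length 1, 4 of length 2. Total 7.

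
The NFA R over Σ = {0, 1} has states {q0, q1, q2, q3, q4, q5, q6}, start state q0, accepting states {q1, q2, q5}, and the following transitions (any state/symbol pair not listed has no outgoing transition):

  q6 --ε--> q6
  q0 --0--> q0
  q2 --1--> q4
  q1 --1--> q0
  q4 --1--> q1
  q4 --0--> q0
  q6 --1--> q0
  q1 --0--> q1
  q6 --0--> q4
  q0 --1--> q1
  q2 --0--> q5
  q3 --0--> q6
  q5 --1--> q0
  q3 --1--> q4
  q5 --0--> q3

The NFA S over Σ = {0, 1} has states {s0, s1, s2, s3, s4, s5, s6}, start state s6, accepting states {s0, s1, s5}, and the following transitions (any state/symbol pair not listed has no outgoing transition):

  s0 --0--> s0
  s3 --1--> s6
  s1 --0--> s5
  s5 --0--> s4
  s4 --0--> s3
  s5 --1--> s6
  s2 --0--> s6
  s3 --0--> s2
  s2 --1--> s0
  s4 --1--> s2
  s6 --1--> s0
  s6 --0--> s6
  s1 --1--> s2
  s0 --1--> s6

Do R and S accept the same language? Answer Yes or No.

Exploring the product automaton R × S from the start pair (q0, s6), following both machines on each input symbol, reaches 2 state pairs: (q0, s6), (q1, s0).
R accepts in {q1, q2, q5} and S accepts in {s0, s1, s5}. In every reachable pair the two components are either both accepting — (q1, s0) — or both non-accepting, so no string is accepted by exactly one of the machines: L(R) \ L(S) and L(S) \ L(R) are both empty.
Hence every string is accepted by R iff it is accepted by S, and the two languages coincide.

Yes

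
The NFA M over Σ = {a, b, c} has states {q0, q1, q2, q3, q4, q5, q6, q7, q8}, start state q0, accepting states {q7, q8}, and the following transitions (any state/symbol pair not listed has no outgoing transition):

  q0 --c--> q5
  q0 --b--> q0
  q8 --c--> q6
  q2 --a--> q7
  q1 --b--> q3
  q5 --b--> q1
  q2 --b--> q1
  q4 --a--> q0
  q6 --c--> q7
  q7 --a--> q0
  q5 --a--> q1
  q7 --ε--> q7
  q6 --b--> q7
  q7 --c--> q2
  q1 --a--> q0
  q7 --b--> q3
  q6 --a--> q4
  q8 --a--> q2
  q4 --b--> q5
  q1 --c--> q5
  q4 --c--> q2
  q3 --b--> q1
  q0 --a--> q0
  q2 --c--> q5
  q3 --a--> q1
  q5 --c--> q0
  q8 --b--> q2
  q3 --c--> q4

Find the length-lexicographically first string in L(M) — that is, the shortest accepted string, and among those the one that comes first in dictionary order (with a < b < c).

A breadth-first search from q0 reaches an accepting state first via the path q0 → q5 → q1 → q3 → q4 → q2 → q7 on input cabcca.
No string of length < 6 is accepted (BFS exhausts all shorter strings without reaching an accepting state), and cabcca is the lexicographically least accepting string of length 6.

cabcca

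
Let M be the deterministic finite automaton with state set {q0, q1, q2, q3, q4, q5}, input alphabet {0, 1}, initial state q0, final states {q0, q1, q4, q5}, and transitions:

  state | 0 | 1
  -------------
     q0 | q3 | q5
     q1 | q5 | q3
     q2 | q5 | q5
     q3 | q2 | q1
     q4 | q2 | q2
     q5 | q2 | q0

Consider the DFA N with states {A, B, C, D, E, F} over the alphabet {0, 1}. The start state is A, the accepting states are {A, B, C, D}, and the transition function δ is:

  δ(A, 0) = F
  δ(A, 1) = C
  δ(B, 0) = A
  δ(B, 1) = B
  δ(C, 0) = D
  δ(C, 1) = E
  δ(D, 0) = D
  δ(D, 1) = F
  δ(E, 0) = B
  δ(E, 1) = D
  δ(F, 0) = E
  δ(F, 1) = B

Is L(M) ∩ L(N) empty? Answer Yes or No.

The empty string ε is accepted by both M and N.
Hence L(M) ∩ L(N) ≠ ∅.

No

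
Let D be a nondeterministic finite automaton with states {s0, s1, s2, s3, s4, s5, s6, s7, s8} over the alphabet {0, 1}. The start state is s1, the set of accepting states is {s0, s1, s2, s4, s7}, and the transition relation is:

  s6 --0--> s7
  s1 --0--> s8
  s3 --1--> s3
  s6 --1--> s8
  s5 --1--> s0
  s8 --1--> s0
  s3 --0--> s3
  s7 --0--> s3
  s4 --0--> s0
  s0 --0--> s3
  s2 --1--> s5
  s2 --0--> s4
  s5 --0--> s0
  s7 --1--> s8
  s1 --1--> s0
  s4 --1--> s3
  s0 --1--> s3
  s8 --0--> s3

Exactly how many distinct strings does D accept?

The useful subgraph on states {s0, s1, s8} is acyclic, so L(D) is finite; the longest accepting path visits 3 useful states, giving maximum string length 2.
Counting accepting paths from s1 by length: 1 of length 0, 1 of length 1, 1 of length 2. Total 3.

3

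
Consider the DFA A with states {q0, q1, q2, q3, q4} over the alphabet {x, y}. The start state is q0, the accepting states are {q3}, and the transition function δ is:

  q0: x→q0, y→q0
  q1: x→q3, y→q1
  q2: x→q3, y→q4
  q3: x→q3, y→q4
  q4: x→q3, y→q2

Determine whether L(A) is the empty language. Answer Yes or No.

The states reachable from the start state are {q0}.
None of the accepting states {q3} is reachable, so no string is accepted and L(A) = ∅.

Yes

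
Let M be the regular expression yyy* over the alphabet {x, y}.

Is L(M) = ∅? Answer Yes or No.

The string yy matches the expression, so it belongs to L(M).
Since L(M) contains at least one string, it is not empty.

No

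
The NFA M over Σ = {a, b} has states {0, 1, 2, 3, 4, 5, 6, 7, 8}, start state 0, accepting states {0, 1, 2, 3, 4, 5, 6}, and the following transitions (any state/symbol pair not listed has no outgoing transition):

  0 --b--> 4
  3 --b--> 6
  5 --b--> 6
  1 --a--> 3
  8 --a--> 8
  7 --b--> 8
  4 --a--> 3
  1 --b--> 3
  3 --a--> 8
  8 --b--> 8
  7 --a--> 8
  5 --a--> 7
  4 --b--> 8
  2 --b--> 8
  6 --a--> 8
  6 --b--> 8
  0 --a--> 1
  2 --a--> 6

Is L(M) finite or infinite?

The useful states (reachable from 0 and able to reach an accepting state) are {0, 1, 3, 4, 6}.
Restricted to these states the transition graph has no cycle, so every accepting path has bounded length and L is finite.

finite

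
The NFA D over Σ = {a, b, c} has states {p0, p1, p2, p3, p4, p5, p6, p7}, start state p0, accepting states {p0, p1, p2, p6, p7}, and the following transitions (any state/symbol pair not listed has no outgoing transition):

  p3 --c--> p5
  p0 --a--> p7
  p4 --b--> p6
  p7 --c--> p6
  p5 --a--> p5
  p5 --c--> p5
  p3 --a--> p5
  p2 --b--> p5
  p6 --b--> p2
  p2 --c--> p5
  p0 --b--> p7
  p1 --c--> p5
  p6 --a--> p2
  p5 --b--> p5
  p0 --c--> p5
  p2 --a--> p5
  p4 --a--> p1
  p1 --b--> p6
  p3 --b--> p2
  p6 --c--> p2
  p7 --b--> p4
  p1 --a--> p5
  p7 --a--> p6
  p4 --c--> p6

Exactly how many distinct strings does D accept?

45

The useful subgraph on states {p0, p1, p2, p4, p6, p7} is acyclic, so L(D) is finite; the longest accepting path visits 6 useful states, giving maximum string length 5.
Counting accepting paths from p0 by length: 1 of length 0, 2 of length 1, 4 of length 2, 18 of length 3, 14 of length 4, 6 of length 5. Total 45.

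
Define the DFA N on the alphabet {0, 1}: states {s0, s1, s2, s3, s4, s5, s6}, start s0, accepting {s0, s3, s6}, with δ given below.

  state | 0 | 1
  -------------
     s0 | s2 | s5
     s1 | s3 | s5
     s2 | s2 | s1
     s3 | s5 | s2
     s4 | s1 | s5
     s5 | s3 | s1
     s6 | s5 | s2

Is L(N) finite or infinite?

State s2 is reachable from the start and can reach an accepting state, and it lies on the cycle s2 → s1 → s3 → s2.
Traversing that cycle any number of times yields accepted strings of unbounded length, so the language is infinite.

infinite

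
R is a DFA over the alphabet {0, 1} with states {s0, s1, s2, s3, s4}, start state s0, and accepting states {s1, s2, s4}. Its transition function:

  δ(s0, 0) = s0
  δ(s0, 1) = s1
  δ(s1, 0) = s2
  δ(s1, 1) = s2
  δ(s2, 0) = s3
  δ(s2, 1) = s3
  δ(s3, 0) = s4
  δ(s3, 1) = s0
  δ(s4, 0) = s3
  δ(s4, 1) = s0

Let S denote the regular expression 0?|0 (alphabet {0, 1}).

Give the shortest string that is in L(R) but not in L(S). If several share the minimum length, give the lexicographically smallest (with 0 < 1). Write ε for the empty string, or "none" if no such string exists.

1

The string 1 is accepted by R but not by S.
No shorter string lies in the difference, and 1 is the lexicographically first length-1 string in L(R) \ L(S).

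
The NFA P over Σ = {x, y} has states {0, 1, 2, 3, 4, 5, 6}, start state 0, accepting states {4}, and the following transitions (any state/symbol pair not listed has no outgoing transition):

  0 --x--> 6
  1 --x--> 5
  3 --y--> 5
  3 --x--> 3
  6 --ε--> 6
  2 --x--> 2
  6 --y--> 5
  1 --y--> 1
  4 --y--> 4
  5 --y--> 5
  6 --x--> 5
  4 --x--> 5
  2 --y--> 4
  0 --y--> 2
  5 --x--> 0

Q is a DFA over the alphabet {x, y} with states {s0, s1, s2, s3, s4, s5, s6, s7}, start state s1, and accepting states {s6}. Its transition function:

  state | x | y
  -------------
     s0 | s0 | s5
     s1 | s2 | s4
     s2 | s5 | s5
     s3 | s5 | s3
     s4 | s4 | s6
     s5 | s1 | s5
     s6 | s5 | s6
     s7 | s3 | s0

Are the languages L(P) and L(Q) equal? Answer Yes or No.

Exploring the product automaton P × Q from the start pair (0, s1), following both machines on each input symbol, reaches 5 state pairs: (0, s1), (6, s2), (2, s4), (5, s5), (4, s6).
P accepts in {4} and Q accepts in {s6}. In every reachable pair the two components are either both accepting — (4, s6) — or both non-accepting, so no string is accepted by exactly one of the machines: L(P) \ L(Q) and L(Q) \ L(P) are both empty.
Hence every string is accepted by P iff it is accepted by Q, and the two languages coincide.

Yes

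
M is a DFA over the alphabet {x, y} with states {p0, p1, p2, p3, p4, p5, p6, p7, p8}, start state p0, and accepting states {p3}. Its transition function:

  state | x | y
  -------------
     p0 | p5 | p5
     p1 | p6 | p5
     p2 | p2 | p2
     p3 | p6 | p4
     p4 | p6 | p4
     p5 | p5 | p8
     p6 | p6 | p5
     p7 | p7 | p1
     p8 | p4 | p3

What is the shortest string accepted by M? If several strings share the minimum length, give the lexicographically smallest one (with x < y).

xyy

A breadth-first search from p0 reaches an accepting state first via the path p0 → p5 → p8 → p3 on input xyy.
No string of length < 3 is accepted (BFS exhausts all shorter strings without reaching an accepting state), and xyy is the lexicographically least accepting string of length 3.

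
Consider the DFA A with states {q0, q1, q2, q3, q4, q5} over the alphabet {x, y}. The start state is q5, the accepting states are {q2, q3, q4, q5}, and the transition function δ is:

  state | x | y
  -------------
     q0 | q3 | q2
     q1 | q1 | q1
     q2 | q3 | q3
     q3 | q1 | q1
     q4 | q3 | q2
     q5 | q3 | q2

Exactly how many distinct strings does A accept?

The useful subgraph on states {q2, q3, q5} is acyclic, so L(A) is finite; the longest accepting path visits 3 useful states, giving maximum string length 2.
Counting accepting paths from q5 by length: 1 of length 0, 2 of length 1, 2 of length 2. Total 5.

5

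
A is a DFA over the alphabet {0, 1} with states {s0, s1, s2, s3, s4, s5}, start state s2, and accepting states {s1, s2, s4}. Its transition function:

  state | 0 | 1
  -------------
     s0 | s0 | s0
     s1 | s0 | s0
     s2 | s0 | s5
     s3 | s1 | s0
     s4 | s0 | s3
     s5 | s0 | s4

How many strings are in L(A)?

The useful subgraph on states {s1, s2, s3, s4, s5} is acyclic, so L(A) is finite; the longest accepting path visits 5 useful states, giving maximum string length 4.
Counting accepting paths from s2 by length: 1 of length 0, 1 of length 2, 1 of length 4. Total 3.

3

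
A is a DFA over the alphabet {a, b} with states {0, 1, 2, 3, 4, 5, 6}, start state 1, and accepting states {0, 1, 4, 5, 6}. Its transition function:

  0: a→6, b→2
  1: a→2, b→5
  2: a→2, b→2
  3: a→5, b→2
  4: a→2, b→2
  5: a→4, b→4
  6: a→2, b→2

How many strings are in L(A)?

4

The useful subgraph on states {1, 4, 5} is acyclic, so L(A) is finite; the longest accepting path visits 3 useful states, giving maximum string length 2.
Counting accepting paths from 1 by length: 1 of length 0, 1 of length 1, 2 of length 2. Total 4.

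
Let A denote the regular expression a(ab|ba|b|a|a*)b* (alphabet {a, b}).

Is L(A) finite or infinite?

infinite

The expression contains a Kleene star applied to a subexpression that matches at least one nonempty string, so it matches strings of unbounded length.
Hence L(A) is infinite.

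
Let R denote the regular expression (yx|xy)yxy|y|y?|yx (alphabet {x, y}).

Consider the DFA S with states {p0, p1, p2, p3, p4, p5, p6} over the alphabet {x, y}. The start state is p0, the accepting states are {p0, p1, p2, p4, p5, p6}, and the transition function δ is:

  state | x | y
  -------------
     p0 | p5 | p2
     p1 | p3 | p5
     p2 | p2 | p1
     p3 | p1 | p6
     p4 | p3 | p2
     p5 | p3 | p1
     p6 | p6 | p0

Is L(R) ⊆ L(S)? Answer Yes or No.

Converting the expression R to a DFA (subset construction, then merging equivalent states) gives the minimal DFA with states {r0, r1, r2, r3, r4, r5, r6, r7, r8}, start state r0, accepting states {r0, r2, r5, r8} and transitions r0: x→r1, y→r2; r1: x→r3, y→r4; r2: x→r5, y→r3; r3: x→r3, y→r3; r4: x→r3, y→r6; r5: x→r3, y→r6; r6: x→r7, y→r3; r7: x→r3, y→r8; r8: x→r3, y→r3.
Exploring the product automaton R × S from the start pair (r0, p0), following both machines on each input symbol, reaches 15 state pairs: (r0, p0), (r1, p5), (r2, p2), (r3, p3), (r4, p1), (r5, p2), (r3, p1), (r3, p6), (r6, p5), (r3, p2), (r6, p1), (r3, p5), (r3, p0), (r7, p3), (r8, p6).
R accepts in {r0, r2, r5, r8} and S accepts in {p0, p1, p2, p4, p5, p6}. The reachable pairs whose R-component is accepting are (r0, p0), (r2, p2), (r5, p2), (r8, p6); in each of them the S-component is accepting too, so the product for L(R) \ L(S) (R-component accepting, S-component rejecting) has no reachable accepting pair and the difference is empty.
Hence every string in L(R) is also in L(S).

Yes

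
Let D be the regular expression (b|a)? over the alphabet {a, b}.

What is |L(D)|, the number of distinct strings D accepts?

3

The expression has no Kleene star, so L(D) is finite. Expanding the alternatives gives {ε, a, b}.
That is 1 of length 0, 2 of length 1: 3 strings in all.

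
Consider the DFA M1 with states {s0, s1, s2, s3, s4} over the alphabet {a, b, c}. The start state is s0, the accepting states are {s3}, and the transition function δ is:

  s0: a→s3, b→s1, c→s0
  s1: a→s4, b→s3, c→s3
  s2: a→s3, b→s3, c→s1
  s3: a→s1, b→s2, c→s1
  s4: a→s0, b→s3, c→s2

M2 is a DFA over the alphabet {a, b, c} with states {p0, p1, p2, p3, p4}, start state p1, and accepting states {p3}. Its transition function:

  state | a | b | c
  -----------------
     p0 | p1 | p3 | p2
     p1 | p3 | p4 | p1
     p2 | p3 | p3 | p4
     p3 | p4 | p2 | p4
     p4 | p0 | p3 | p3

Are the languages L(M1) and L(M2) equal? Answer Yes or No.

Exploring the product automaton M1 × M2 from the start pair (s0, p1), following both machines on each input symbol, reaches 5 state pairs: (s0, p1), (s3, p3), (s1, p4), (s2, p2), (s4, p0).
M1 accepts in {s3} and M2 accepts in {p3}. In every reachable pair the two components are either both accepting — (s3, p3) — or both non-accepting, so no string is accepted by exactly one of the machines: L(M1) \ L(M2) and L(M2) \ L(M1) are both empty.
Hence every string is accepted by M1 iff it is accepted by M2, and the two languages coincide.

Yes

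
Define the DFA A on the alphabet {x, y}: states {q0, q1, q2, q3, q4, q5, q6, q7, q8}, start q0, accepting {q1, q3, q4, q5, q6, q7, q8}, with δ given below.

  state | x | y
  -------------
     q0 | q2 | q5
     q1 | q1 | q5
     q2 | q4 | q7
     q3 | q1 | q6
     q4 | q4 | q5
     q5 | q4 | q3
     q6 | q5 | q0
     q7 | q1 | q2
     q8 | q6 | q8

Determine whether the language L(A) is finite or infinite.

State q4 is reachable from the start and can reach an accepting state, and it lies on the cycle q4 → q4.
Traversing that cycle any number of times yields accepted strings of unbounded length, so the language is infinite.

infinite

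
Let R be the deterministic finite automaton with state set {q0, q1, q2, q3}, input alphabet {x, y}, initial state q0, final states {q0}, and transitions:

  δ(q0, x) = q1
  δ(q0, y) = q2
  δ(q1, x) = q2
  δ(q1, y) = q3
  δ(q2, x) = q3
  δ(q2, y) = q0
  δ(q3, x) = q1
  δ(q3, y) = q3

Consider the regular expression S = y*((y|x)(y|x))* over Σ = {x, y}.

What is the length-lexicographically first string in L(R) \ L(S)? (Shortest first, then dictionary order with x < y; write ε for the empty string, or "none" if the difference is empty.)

xxy

The string xxy is accepted by R but not by S.
No shorter string lies in the difference, and xxy is the lexicographically first length-3 string in L(R) \ L(S).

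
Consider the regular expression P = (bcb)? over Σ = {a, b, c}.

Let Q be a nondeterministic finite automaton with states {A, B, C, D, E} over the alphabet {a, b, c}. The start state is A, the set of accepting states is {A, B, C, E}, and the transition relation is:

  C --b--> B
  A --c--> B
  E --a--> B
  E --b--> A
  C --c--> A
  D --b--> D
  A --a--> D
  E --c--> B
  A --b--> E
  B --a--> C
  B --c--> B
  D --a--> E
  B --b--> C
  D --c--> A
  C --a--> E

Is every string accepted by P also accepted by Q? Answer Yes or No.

Yes

Converting the expression P to a DFA (subset construction, then merging equivalent states) gives the minimal DFA with states {p0, p1, p2, p3, p4}, start state p0, accepting states {p0, p4} and transitions p0: a→p1, b→p2, c→p1; p1: a→p1, b→p1, c→p1; p2: a→p1, b→p1, c→p3; p3: a→p1, b→p4, c→p1; p4: a→p1, b→p1, c→p1.
Exploring the product automaton P × Q from the start pair (p0, A), following both machines on each input symbol, reaches 9 state pairs: (p0, A), (p1, D), (p2, E), (p1, B), (p1, E), (p1, A), (p3, B), (p1, C), (p4, C).
P accepts in {p0, p4} and Q accepts in {A, B, C, E}. The reachable pairs whose P-component is accepting are (p0, A), (p4, C); in each of them the Q-component is accepting too, so the product for L(P) \ L(Q) (P-component accepting, Q-component rejecting) has no reachable accepting pair and the difference is empty.
Hence every string in L(P) is also in L(Q).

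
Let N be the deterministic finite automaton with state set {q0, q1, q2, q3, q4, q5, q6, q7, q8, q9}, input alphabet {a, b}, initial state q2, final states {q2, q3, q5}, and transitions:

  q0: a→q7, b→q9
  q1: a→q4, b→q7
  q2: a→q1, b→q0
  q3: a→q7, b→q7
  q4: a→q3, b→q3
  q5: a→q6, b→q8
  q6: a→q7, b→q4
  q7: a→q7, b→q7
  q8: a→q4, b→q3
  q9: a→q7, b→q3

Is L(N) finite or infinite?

The useful states (reachable from q2 and able to reach an accepting state) are {q0, q1, q2, q3, q4, q9}.
Restricted to these states the transition graph has no cycle, so every accepting path has bounded length and L is finite.

finite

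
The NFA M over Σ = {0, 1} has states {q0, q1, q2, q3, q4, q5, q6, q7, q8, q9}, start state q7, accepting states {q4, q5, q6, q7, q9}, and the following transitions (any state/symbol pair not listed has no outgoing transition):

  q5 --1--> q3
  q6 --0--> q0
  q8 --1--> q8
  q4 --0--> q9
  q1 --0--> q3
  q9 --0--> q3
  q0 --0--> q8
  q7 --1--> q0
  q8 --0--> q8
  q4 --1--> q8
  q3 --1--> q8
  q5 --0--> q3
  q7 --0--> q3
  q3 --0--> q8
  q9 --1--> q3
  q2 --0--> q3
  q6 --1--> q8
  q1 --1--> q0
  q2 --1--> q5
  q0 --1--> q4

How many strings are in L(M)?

The useful subgraph on states {q0, q4, q7, q9} is acyclic, so L(M) is finite; the longest accepting path visits 4 useful states, giving maximum string length 3.
Counting accepting paths from q7 by length: 1 of length 0, 1 of length 2, 1 of length 3. Total 3.

3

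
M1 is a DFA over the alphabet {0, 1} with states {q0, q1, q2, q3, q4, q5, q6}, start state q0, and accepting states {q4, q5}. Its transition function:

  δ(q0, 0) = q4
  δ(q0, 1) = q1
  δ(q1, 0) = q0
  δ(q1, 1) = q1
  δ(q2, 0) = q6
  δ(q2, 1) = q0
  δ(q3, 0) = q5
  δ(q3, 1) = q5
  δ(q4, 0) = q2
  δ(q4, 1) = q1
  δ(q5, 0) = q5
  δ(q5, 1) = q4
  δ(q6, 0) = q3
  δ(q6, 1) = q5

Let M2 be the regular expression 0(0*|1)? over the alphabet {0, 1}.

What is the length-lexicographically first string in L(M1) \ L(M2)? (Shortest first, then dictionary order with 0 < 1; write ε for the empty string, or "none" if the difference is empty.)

The string 100 is accepted by M1 but not by M2.
No shorter string lies in the difference, and 100 is the lexicographically first length-3 string in L(M1) \ L(M2).

100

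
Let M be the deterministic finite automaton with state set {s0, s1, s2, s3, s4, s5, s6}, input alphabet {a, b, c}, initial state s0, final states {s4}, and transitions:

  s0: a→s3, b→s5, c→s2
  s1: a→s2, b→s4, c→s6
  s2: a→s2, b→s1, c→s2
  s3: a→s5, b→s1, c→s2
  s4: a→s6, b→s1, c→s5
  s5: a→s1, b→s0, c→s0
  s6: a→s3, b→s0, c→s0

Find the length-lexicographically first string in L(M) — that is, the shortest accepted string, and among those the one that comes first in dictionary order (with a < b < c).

A breadth-first search from s0 reaches an accepting state first via the path s0 → s3 → s1 → s4 on input abb.
No string of length < 3 is accepted (BFS exhausts all shorter strings without reaching an accepting state), and abb is the lexicographically least accepting string of length 3.

abb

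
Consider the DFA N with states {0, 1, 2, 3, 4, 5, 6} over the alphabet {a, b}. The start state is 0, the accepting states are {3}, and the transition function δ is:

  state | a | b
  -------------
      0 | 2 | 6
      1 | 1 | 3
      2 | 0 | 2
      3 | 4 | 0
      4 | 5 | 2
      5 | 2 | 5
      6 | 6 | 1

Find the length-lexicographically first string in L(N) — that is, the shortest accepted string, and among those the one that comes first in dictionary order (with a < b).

bbb

A breadth-first search from 0 reaches an accepting state first via the path 0 → 6 → 1 → 3 on input bbb.
No string of length < 3 is accepted (BFS exhausts all shorter strings without reaching an accepting state), and bbb is the lexicographically least accepting string of length 3.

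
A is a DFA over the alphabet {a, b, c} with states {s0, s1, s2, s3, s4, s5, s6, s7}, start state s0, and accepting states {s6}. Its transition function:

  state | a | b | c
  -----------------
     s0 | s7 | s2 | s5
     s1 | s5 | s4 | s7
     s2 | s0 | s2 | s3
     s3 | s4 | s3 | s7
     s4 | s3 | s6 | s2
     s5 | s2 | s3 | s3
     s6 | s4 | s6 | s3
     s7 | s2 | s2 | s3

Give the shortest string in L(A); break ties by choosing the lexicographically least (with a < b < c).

acab

A breadth-first search from s0 reaches an accepting state first via the path s0 → s7 → s3 → s4 → s6 on input acab.
No string of length < 4 is accepted (BFS exhausts all shorter strings without reaching an accepting state), and acab is the lexicographically least accepting string of length 4.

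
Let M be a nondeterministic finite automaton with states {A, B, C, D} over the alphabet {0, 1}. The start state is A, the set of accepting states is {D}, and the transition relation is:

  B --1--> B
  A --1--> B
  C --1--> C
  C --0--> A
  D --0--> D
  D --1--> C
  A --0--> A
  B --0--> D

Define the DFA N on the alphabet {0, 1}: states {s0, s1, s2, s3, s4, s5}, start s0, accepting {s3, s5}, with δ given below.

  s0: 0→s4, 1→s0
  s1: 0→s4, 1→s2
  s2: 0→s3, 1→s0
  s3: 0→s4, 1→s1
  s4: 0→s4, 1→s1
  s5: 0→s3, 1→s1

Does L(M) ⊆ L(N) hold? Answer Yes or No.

No

The string 10 is in L(M) but not in L(N).
So L(M) ⊄ L(N).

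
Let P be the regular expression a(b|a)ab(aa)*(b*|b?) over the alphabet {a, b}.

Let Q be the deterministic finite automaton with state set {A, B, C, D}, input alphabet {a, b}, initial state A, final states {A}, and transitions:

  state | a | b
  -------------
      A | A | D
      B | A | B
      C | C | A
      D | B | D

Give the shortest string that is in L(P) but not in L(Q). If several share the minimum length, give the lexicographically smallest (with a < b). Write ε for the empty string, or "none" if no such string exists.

aaab

The string aaab is accepted by P but not by Q.
No shorter string lies in the difference, and aaab is the lexicographically first length-4 string in L(P) \ L(Q).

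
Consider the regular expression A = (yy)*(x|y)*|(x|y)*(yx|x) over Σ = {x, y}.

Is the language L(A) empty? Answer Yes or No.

The empty string ε matches the expression, so it belongs to L(A).
Since L(A) contains at least one string, it is not empty.

No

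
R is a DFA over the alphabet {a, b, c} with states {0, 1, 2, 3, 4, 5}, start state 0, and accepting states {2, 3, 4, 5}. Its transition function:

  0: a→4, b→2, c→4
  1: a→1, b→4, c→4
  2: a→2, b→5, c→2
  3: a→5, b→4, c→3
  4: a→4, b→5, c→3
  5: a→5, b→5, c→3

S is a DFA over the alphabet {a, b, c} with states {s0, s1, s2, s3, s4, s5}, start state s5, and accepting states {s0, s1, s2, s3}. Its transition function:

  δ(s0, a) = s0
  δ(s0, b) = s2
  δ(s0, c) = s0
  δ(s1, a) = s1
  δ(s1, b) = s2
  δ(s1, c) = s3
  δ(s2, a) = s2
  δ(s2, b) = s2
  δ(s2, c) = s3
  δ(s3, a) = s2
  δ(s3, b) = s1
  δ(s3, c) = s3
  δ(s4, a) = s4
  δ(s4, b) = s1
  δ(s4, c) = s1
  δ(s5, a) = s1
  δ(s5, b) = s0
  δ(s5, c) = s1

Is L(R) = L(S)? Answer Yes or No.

Yes

Exploring the product automaton R × S from the start pair (0, s5), following both machines on each input symbol, reaches 5 state pairs: (0, s5), (4, s1), (2, s0), (5, s2), (3, s3).
R accepts in {2, 3, 4, 5} and S accepts in {s0, s1, s2, s3}. In every reachable pair the two components are either both accepting — (4, s1), (2, s0), (5, s2), (3, s3) — or both non-accepting, so no string is accepted by exactly one of the machines: L(R) \ L(S) and L(S) \ L(R) are both empty.
Hence every string is accepted by R iff it is accepted by S, and the two languages coincide.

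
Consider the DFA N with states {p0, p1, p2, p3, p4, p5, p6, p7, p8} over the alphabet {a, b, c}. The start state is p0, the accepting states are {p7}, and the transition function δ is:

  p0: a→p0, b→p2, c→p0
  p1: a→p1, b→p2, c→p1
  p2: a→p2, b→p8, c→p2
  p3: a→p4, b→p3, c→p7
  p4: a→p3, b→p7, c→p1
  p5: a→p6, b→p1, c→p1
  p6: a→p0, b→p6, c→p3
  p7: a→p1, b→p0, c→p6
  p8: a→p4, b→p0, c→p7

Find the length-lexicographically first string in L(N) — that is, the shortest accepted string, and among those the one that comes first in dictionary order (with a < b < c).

A breadth-first search from p0 reaches an accepting state first via the path p0 → p2 → p8 → p7 on input bbc.
No string of length < 3 is accepted (BFS exhausts all shorter strings without reaching an accepting state), and bbc is the lexicographically least accepting string of length 3.

bbc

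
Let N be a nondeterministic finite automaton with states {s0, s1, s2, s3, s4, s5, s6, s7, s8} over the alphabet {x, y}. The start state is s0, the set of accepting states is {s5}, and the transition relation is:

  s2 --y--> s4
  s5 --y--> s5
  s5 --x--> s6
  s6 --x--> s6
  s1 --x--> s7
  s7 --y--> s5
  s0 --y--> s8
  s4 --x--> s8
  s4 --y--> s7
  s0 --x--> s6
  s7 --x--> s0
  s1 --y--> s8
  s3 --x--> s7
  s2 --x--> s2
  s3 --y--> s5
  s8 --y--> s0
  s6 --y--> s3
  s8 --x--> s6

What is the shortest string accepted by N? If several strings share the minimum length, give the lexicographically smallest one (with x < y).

A breadth-first search from s0 reaches an accepting state first via the path s0 → s6 → s3 → s5 on input xyy.
No string of length < 3 is accepted (BFS exhausts all shorter strings without reaching an accepting state), and xyy is the lexicographically least accepting string of length 3.

xyy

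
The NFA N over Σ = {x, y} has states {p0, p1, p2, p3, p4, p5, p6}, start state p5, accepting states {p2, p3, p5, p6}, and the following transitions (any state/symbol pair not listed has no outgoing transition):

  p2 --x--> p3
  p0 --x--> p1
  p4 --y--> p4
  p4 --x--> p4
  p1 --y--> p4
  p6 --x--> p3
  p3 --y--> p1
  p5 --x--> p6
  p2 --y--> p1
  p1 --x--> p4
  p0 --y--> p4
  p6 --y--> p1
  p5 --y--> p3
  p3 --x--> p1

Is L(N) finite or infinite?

The useful states (reachable from p5 and able to reach an accepting state) are {p3, p5, p6}.
Restricted to these states the transition graph has no cycle, so every accepting path has bounded length and L is finite.

finite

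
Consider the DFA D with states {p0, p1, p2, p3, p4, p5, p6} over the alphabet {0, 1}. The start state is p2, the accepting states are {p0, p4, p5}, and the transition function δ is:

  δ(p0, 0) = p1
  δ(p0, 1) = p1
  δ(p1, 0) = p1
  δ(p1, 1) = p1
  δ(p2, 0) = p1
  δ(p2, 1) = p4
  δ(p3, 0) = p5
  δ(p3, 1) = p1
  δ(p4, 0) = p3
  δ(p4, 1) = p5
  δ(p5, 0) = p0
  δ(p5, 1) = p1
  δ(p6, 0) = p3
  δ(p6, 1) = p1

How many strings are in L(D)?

The useful subgraph on states {p0, p2, p3, p4, p5} is acyclic, so L(D) is finite; the longest accepting path visits 5 useful states, giving maximum string length 4.
Counting accepting paths from p2 by length: 1 of length 1, 1 of length 2, 2 of length 3, 1 of length 4. Total 5.

5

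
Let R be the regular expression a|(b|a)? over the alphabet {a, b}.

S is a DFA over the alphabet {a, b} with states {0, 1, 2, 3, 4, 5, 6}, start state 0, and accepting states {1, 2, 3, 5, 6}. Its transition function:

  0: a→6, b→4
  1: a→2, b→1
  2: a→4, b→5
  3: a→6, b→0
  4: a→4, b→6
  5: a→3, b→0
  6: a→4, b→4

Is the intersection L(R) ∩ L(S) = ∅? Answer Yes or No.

The string a is accepted by both R and S.
Hence L(R) ∩ L(S) ≠ ∅.

No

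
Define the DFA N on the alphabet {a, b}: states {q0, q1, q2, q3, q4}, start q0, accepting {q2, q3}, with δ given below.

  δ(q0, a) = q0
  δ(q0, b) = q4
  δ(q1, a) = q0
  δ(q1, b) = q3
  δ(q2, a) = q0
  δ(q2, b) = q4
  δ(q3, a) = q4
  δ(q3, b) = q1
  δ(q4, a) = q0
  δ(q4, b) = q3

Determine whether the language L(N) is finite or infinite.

infinite

State q0 is reachable from the start and can reach an accepting state, and it lies on the cycle q0 → q0.
Traversing that cycle any number of times yields accepted strings of unbounded length, so the language is infinite.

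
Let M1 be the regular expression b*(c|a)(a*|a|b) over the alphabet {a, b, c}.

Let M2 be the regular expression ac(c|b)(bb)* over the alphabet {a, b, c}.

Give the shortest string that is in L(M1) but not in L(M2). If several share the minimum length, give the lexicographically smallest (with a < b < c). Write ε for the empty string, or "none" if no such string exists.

The string a is accepted by M1 but not by M2.
No shorter string lies in the difference, and a is the lexicographically first length-1 string in L(M1) \ L(M2).

a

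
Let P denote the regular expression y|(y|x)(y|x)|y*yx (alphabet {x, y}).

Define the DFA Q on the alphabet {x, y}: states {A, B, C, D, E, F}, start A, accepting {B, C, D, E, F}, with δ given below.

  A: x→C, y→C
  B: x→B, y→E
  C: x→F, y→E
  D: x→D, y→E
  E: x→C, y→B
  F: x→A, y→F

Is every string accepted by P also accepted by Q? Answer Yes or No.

Yes

Converting the expression P to a DFA (subset construction, then merging equivalent states) gives the minimal DFA with states {p0, p1, p2, p3, p4, p5, p6}, start state p0, accepting states {p2, p3, p4} and transitions p0: x→p1, y→p2; p1: x→p3, y→p3; p2: x→p3, y→p4; p3: x→p5, y→p5; p4: x→p3, y→p6; p5: x→p5, y→p5; p6: x→p3, y→p6.
Exploring the product automaton P × Q from the start pair (p0, A), following both machines on each input symbol, reaches 15 state pairs: (p0, A), (p1, C), (p2, C), (p3, F), (p3, E), (p4, E), (p5, A), (p5, F), (p5, C), (p5, B), (p3, C), (p6, B), (p5, E), (p3, B), (p6, E).
P accepts in {p2, p3, p4} and Q accepts in {B, C, D, E, F}. The reachable pairs whose P-component is accepting are (p2, C), (p3, F), (p3, E), (p4, E), (p3, C), (p3, B); in each of them the Q-component is accepting too, so the product for L(P) \ L(Q) (P-component accepting, Q-component rejecting) has no reachable accepting pair and the difference is empty.
Hence every string in L(P) is also in L(Q).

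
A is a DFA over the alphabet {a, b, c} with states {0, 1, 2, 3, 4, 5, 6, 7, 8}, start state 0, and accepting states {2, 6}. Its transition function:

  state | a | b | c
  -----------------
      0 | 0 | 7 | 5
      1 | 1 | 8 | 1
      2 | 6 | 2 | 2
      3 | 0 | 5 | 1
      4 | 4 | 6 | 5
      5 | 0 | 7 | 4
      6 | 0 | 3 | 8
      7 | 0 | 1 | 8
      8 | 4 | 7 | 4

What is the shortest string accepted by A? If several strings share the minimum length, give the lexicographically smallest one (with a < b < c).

A breadth-first search from 0 reaches an accepting state first via the path 0 → 5 → 4 → 6 on input ccb.
No string of length < 3 is accepted (BFS exhausts all shorter strings without reaching an accepting state), and ccb is the lexicographically least accepting string of length 3.

ccb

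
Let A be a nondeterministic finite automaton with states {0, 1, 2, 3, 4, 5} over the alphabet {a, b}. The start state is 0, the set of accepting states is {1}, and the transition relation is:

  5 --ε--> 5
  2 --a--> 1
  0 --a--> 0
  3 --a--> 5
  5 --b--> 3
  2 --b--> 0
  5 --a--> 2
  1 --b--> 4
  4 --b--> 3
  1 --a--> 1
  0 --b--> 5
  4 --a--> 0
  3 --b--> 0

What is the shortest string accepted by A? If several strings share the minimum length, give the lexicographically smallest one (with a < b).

baa

A breadth-first search from 0 reaches an accepting state first via the path 0 → 5 → 2 → 1 on input baa.
No string of length < 3 is accepted (BFS exhausts all shorter strings without reaching an accepting state), and baa is the lexicographically least accepting string of length 3.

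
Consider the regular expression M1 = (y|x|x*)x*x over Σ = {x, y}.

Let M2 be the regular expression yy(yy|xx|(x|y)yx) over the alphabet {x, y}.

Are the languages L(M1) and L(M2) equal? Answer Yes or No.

No

The string x is accepted by M1 but rejected by M2.
So L(M1) ≠ L(M2).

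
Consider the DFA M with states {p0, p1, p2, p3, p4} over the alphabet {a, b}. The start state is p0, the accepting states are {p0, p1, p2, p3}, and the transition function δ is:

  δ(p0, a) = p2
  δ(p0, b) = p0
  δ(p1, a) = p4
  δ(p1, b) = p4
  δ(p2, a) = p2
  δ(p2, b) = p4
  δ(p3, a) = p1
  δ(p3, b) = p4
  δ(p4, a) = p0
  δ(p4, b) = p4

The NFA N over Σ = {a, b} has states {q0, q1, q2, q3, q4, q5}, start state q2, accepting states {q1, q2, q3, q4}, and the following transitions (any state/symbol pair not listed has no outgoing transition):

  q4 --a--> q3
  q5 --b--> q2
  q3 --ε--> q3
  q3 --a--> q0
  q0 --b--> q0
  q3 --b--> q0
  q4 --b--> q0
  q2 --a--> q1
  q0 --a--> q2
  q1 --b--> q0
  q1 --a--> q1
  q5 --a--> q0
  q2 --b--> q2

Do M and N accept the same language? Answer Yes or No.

Exploring the product automaton M × N from the start pair (p0, q2), following both machines on each input symbol, reaches 3 state pairs: (p0, q2), (p2, q1), (p4, q0).
M accepts in {p0, p1, p2, p3} and N accepts in {q1, q2, q3, q4}. In every reachable pair the two components are either both accepting — (p0, q2), (p2, q1) — or both non-accepting, so no string is accepted by exactly one of the machines: L(M) \ L(N) and L(N) \ L(M) are both empty.
Hence every string is accepted by M iff it is accepted by N, and the two languages coincide.

Yes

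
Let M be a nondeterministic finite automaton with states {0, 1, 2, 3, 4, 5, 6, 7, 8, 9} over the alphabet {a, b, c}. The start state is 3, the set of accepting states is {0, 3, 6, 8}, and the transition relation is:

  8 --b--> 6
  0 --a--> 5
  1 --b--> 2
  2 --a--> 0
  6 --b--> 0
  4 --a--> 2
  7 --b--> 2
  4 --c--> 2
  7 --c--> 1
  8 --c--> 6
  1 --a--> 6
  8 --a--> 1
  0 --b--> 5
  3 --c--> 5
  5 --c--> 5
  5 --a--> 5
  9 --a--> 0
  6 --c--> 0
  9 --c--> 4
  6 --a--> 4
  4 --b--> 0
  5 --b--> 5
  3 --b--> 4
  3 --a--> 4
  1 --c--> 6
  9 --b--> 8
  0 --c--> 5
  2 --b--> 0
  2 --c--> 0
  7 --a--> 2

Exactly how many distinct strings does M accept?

15

The useful subgraph on states {0, 2, 3, 4} is acyclic, so L(M) is finite; the longest accepting path visits 4 useful states, giving maximum string length 3.
Counting accepting paths from 3 by length: 1 of length 0, 2 of length 2, 12 of length 3. Total 15.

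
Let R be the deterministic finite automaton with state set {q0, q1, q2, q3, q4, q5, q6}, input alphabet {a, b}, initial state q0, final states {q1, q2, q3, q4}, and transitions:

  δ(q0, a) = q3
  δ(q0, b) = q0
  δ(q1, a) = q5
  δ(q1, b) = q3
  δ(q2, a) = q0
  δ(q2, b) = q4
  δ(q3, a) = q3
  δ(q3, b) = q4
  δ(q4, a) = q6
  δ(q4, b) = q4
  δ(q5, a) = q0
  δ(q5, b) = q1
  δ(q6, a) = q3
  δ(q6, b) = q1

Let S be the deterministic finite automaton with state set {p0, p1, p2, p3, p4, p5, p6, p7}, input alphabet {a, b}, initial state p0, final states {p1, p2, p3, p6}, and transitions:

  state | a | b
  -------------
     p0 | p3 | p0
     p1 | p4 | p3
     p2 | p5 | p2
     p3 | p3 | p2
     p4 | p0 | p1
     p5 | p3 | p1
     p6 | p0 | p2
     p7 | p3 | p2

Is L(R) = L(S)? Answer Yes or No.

Exploring the product automaton R × S from the start pair (q0, p0), following both machines on each input symbol, reaches 6 state pairs: (q0, p0), (q3, p3), (q4, p2), (q6, p5), (q1, p1), (q5, p4).
R accepts in {q1, q2, q3, q4} and S accepts in {p1, p2, p3, p6}. In every reachable pair the two components are either both accepting — (q3, p3), (q4, p2), (q1, p1) — or both non-accepting, so no string is accepted by exactly one of the machines: L(R) \ L(S) and L(S) \ L(R) are both empty.
Hence every string is accepted by R iff it is accepted by S, and the two languages coincide.

Yes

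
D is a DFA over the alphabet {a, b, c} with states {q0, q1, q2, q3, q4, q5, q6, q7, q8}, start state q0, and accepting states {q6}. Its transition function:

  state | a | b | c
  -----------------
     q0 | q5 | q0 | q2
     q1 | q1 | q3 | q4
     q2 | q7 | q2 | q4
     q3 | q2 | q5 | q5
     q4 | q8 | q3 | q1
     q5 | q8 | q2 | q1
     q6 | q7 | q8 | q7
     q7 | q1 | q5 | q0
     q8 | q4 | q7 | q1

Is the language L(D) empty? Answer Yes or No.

Yes

The states reachable from the start state are {q0, q1, q2, q3, q4, q5, q7, q8}.
None of the accepting states {q6} is reachable, so no string is accepted and L(D) = ∅.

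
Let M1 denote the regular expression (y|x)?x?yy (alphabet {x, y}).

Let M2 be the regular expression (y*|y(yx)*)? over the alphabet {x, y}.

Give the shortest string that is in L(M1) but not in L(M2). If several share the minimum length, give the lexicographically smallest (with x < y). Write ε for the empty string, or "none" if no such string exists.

The string xyy is accepted by M1 but not by M2.
No shorter string lies in the difference, and xyy is the lexicographically first length-3 string in L(M1) \ L(M2).

xyy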